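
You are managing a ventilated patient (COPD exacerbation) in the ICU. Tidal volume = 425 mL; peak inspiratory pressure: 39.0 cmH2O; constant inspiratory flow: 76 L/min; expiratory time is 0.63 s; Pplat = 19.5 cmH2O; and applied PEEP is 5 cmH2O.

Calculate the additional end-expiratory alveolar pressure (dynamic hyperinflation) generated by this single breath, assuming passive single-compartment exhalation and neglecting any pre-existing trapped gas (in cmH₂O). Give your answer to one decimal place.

Flow: 76 L/min ÷ 60 = 1.2667 L/s.
R = (PIP − Pplat)/V̇ = (39.0 − 19.5) / 1.2667 = 19.5/1.2667 = 15.394 cmH2O·s/L.
C = Vt/(Pplat − PEEP) = 425.0 / (19.5 − 5) = 425.0/14.5 = 29.31 mL/cmH2O.
τ = R × C = 15.394 × 0.02931 L/cmH2O = 0.4512 s.
Fraction remaining = e^(−Te/τ) = e^(−0.63/0.4512) = 0.2475; trapped volume = 425.0 × 0.2475 = 105.19 mL.
Additional alveolar pressure from trapping ≈ V_trapped / C = 105.19 / 29.31 = 3.589 cmH2O.

3.6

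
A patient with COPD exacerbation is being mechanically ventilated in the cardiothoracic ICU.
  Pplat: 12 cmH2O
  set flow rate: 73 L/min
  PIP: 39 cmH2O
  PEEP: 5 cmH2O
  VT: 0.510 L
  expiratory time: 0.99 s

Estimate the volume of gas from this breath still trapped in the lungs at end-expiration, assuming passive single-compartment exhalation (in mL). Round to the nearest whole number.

Flow: 73 L/min ÷ 60 = 1.2167 L/s.
R = (PIP − Pplat)/V̇ = (39 − 12) / 1.2167 = 27.0/1.2167 = 22.191 cmH2O·s/L.
C = Vt/(Pplat − PEEP) = 510.0 / (12 − 5) = 510.0/7.0 = 72.857 mL/cmH2O.
τ = R × C = 22.191 × 0.07286 L/cmH2O = 1.617 s.
Fraction remaining = e^(−Te/τ) = e^(−0.99/1.617) = 0.5421.
Trapped volume = 510.0 × 0.5421 = 276.47 mL.

276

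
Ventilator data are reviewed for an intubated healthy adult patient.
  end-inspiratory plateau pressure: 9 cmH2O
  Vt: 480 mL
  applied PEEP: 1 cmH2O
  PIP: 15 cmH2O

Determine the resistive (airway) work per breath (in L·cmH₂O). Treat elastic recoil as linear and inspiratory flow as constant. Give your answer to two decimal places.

With constant inspiratory flow the resistive pressure is constant at PIP − Pplat = 15 − 9 = 6.0 cmH2O, so resistive work = 6.0 × 0.480 = 2.88 L·cmH2O.

2.88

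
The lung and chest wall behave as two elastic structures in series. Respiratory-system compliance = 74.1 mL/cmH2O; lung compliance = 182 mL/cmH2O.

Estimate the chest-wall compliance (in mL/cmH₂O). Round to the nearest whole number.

1/Ccw = 1/Crs − 1/CL.
1/Ccw = 1/74.1 − 1/182 = 0.008001.
Ccw = 124.98 mL/cmH2O.

125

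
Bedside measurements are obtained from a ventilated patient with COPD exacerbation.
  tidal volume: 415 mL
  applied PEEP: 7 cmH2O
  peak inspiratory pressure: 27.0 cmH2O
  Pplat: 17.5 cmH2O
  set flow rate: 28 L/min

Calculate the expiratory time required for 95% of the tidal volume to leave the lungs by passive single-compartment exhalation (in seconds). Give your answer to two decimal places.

2.41

Flow: 28 L/min ÷ 60 = 0.4667 L/s.
R = (PIP − Pplat)/V̇ = (27.0 − 17.5) / 0.4667 = 9.5/0.4667 = 20.356 cmH2O·s/L.
C = Vt/(Pplat − PEEP) = 415.0 / (17.5 − 7) = 415.0/10.5 = 39.524 mL/cmH2O.
τ = R × C = 20.356 × 0.03952 L/cmH2O = 0.8045 s.
t = −τ·ln(1 − 0.95) = −0.8045·ln(0.05) = 2.41 s.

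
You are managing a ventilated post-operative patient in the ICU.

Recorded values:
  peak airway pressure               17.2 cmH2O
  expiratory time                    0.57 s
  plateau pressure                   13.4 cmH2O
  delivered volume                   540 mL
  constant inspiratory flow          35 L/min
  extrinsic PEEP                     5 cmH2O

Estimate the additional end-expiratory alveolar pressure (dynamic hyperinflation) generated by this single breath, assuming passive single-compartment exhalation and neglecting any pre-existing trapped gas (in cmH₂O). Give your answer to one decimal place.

Flow: 35 L/min ÷ 60 = 0.5833 L/s.
R = (PIP − Pplat)/V̇ = (17.2 − 13.4) / 0.5833 = 3.8/0.5833 = 6.515 cmH2O·s/L.
C = Vt/(Pplat − PEEP) = 540.0 / (13.4 − 5) = 540.0/8.4 = 64.286 mL/cmH2O.
τ = R × C = 6.515 × 0.06429 L/cmH2O = 0.4188 s.
Fraction remaining = e^(−Te/τ) = e^(−0.57/0.4188) = 0.2564; trapped volume = 540.0 × 0.2564 = 138.46 mL.
Additional alveolar pressure from trapping ≈ V_trapped / C = 138.46 / 64.286 = 2.154 cmH2O.

2.2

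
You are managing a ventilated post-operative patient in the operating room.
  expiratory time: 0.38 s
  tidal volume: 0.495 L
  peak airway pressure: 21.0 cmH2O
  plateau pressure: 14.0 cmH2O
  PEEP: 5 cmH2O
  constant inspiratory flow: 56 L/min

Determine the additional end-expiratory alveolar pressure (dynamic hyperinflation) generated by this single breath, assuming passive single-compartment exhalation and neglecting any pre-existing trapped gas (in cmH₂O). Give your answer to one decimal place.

Flow: 56 L/min ÷ 60 = 0.9333 L/s.
R = (PIP − Pplat)/V̇ = (21.0 − 14.0) / 0.9333 = 7.0/0.9333 = 7.5 cmH2O·s/L.
C = Vt/(Pplat − PEEP) = 495.0 / (14.0 − 5) = 495.0/9.0 = 55.0 mL/cmH2O.
τ = R × C = 7.5 × 0.055 L/cmH2O = 0.4125 s.
Fraction remaining = e^(−Te/τ) = e^(−0.38/0.4125) = 0.398; trapped volume = 495.0 × 0.398 = 197.01 mL.
Additional alveolar pressure from trapping ≈ V_trapped / C = 197.01 / 55.0 = 3.582 cmH2O.

3.6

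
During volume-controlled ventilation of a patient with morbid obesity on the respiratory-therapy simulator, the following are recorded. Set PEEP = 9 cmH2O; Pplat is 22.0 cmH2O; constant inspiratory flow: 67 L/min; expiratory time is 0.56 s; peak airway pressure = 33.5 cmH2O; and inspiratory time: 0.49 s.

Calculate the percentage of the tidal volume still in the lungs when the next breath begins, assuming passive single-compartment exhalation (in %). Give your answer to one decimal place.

Flow: 67 L/min ÷ 60 = 1.1167 L/s.
Vt = flow × Ti = 1.1167 L/s × 0.49 s × 1000 mL/L = 547.18 mL.
R = (PIP − Pplat)/V̇ = (33.5 − 22.0) / 1.1167 = 11.5/1.1167 = 10.298 cmH2O·s/L.
C = Vt/(Pplat − PEEP) = 547.18 / (22.0 − 9) = 547.18/13.0 = 42.091 mL/cmH2O.
τ = R × C = 10.298 × 0.04209 L/cmH2O = 0.4334 s.
Fraction remaining at end-expiration = e^(−Te/τ) = e^(−0.56/0.4334) = 0.2747 → 27.47%.

27.5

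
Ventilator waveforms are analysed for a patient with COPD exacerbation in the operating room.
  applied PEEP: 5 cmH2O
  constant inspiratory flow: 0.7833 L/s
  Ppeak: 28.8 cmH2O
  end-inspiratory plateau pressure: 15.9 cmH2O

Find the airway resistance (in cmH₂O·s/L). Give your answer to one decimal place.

Raw = (PIP − Pplat) / flow = (28.8 − 15.9) / 0.7833 = 12.9 / 0.7833 = 16.469 cmH2O·s/L.

16.5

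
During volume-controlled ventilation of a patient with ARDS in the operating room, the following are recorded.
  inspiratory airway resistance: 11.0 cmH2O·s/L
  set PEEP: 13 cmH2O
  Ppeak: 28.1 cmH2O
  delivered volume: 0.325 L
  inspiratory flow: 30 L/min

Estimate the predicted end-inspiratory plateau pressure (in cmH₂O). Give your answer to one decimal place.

Flow: 30 L/min ÷ 60 = 0.5 L/s.
Pplat = PIP − Raw × flow = 28.1 − 11.0 × 0.5 = 28.1 − 5.5 = 22.6 cmH2O.

22.6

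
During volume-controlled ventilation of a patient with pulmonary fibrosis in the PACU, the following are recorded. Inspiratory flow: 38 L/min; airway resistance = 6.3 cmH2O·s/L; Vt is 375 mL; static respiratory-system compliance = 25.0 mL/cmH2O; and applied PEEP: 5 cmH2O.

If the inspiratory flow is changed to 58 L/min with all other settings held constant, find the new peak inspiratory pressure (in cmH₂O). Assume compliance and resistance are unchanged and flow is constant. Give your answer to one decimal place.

26.1

Flow: 38 L/min ÷ 60 = 0.6333 L/s.
New flow: 58 L/min ÷ 60 = 0.9667 L/s.
PIP = Vt/C + R·V̇ + PEEP (constant-flow equation of motion).
Only the resistive term changes: ΔPIP = R × ΔV̇ = 6.3 × (0.9667 − 0.6333) = 6.3 × 0.3334 = 2.1 cmH2O.
Original PIP = 375/25.0 + 6.3×0.6333 + 5 = 23.99 cmH2O; new PIP = 23.99 + (2.1) = 26.09 cmH2O.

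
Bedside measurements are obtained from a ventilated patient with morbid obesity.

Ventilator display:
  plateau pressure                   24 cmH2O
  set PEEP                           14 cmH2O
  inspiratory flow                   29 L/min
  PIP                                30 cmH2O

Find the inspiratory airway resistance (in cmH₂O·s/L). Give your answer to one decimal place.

Flow: 29 L/min ÷ 60 = 0.4833 L/s.
Raw = (PIP − Pplat) / flow = (30 − 24) / 0.4833 = 6.0 / 0.4833 = 12.415 cmH2O·s/L.

12.4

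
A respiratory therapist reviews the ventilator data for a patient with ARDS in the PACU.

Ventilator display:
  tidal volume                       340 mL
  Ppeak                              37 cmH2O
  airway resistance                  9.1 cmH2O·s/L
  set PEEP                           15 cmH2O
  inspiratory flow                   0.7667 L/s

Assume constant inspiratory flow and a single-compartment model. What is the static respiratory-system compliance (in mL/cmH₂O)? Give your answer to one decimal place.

22.6

Equation of motion (constant flow): PIP = Vt/C + R·V̇ + PEEP.
Vt/C = PIP − R·V̇ − PEEP = 37 − 9.1×0.7667 − 15 = 37 − 6.977 − 15 = 15.023 cmH2O.
C = Vt / 15.023 = 340 / 15.023 = 22.632 mL/cmH2O.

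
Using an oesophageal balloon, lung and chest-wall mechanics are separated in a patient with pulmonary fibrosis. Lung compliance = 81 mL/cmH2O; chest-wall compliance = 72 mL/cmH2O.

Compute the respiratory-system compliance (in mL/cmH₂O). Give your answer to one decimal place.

38.1

Lung and chest wall are elastances in series: 1/Crs = 1/CL + 1/Ccw.
1/Crs = 1/81 + 1/72 = 0.02623.
Crs = 38.124 mL/cmH2O.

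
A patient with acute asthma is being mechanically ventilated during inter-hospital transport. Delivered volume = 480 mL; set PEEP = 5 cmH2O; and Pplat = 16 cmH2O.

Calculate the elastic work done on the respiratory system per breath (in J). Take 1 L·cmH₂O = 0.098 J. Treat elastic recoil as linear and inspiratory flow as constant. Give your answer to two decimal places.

0.26

Elastic work ≈ ½ × (Pplat − PEEP) × Vt = 0.5 × (16 − 5) × 0.480 L = 0.5 × 11.0 × 0.480 = 2.64 L·cmH2O.
× 0.098 J/(L·cmH2O) → 0.2587 J.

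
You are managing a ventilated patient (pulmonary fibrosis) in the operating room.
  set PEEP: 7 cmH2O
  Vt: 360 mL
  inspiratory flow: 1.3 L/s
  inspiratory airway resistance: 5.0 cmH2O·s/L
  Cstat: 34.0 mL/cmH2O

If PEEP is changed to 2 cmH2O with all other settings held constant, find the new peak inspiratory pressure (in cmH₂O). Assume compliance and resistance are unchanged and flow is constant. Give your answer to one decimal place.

19.1

PIP = Vt/C + R·V̇ + PEEP (constant-flow equation of motion).
Only the baseline term changes: ΔPIP = ΔPEEP = 2 − 7 = -5.0 cmH2O.
Original PIP = 360/34.0 + 5.0×1.3 + 7 = 24.088 cmH2O; new PIP = 24.088 + (-5.0) = 19.088 cmH2O.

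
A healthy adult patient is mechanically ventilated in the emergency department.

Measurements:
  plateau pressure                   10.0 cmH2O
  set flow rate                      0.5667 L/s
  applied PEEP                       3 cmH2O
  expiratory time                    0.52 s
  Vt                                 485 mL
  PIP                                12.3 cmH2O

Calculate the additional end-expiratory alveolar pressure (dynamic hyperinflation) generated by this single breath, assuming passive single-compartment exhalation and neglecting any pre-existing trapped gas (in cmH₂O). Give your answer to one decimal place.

1.1

R = (PIP − Pplat)/V̇ = (12.3 − 10.0) / 0.5667 = 2.3/0.5667 = 4.059 cmH2O·s/L.
C = Vt/(Pplat − PEEP) = 485.0 / (10.0 − 3) = 485.0/7.0 = 69.286 mL/cmH2O.
τ = R × C = 4.059 × 0.06929 L/cmH2O = 0.2812 s.
Fraction remaining = e^(−Te/τ) = e^(−0.52/0.2812) = 0.1574; trapped volume = 485.0 × 0.1574 = 76.339 mL.
Additional alveolar pressure from trapping ≈ V_trapped / C = 76.339 / 69.286 = 1.102 cmH2O.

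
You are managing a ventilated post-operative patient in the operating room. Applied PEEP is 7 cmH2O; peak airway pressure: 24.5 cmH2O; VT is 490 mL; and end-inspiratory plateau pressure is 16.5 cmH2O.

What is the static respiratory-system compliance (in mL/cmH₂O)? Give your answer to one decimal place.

51.6

Cstat = Vt / (Pplat − PEEP) = 490 / (16.5 − 7) = 490 / 9.5 = 51.579 mL/cmH2O.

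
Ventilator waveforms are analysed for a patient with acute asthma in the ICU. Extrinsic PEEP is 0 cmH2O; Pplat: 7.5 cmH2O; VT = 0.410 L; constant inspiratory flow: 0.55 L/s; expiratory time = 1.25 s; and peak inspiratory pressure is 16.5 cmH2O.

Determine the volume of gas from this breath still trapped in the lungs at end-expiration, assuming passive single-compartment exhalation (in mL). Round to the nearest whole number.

R = (PIP − Pplat)/V̇ = (16.5 − 7.5) / 0.55 = 9.0/0.55 = 16.364 cmH2O·s/L.
C = Vt/(Pplat − PEEP) = 410.0 / (7.5 − 0) = 410.0/7.5 = 54.667 mL/cmH2O.
τ = R × C = 16.364 × 0.05467 L/cmH2O = 0.8946 s.
Fraction remaining = e^(−Te/τ) = e^(−1.25/0.8946) = 0.2473.
Trapped volume = 410.0 × 0.2473 = 101.39 mL.

101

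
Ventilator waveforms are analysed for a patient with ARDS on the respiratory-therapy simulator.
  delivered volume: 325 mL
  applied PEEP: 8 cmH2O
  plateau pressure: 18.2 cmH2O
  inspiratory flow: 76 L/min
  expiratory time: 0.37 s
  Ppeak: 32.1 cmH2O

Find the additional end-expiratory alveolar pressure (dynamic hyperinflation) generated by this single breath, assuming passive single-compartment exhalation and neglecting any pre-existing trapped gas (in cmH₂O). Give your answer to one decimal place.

3.5

Flow: 76 L/min ÷ 60 = 1.2667 L/s.
R = (PIP − Pplat)/V̇ = (32.1 − 18.2) / 1.2667 = 13.9/1.2667 = 10.973 cmH2O·s/L.
C = Vt/(Pplat − PEEP) = 325.0 / (18.2 − 8) = 325.0/10.2 = 31.863 mL/cmH2O.
τ = R × C = 10.973 × 0.03186 L/cmH2O = 0.3496 s.
Fraction remaining = e^(−Te/τ) = e^(−0.37/0.3496) = 0.347; trapped volume = 325.0 × 0.347 = 112.78 mL.
Additional alveolar pressure from trapping ≈ V_trapped / C = 112.78 / 31.863 = 3.54 cmH2O.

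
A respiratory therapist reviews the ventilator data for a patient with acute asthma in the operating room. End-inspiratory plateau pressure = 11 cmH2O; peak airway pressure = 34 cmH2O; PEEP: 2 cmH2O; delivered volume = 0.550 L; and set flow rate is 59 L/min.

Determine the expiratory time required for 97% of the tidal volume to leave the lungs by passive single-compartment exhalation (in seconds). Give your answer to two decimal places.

Flow: 59 L/min ÷ 60 = 0.9833 L/s.
R = (PIP − Pplat)/V̇ = (34 − 11) / 0.9833 = 23.0/0.9833 = 23.391 cmH2O·s/L.
C = Vt/(Pplat − PEEP) = 550.0 / (11 − 2) = 550.0/9.0 = 61.111 mL/cmH2O.
τ = R × C = 23.391 × 0.06111 L/cmH2O = 1.429 s.
t = −τ·ln(1 − 0.97) = −1.429·ln(0.03) = 5.011 s.

5.01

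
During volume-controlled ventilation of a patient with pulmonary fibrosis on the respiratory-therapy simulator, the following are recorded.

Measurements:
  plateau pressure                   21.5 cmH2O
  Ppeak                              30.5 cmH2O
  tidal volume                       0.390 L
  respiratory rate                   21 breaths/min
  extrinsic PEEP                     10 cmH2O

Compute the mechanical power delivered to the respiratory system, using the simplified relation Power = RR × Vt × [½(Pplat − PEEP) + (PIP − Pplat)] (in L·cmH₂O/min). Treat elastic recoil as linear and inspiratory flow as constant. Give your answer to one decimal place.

120.8

Per-breath work = Vt × [½(Pplat−PEEP) + (PIP−Pplat)] = 0.390 × [0.5×11.5 + 9.0] = 0.390 × 14.75 = 5.753 L·cmH2O.
Power = 21 × 5.753 = 120.81 L·cmH2O/min.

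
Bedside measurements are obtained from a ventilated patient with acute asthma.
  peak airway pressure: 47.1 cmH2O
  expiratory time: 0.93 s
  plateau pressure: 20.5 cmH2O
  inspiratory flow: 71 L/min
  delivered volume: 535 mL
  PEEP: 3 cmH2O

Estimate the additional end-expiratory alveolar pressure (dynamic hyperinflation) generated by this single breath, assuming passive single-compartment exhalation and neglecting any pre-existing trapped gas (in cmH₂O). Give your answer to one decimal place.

Flow: 71 L/min ÷ 60 = 1.1833 L/s.
R = (PIP − Pplat)/V̇ = (47.1 − 20.5) / 1.1833 = 26.6/1.1833 = 22.48 cmH2O·s/L.
C = Vt/(Pplat − PEEP) = 535.0 / (20.5 − 3) = 535.0/17.5 = 30.571 mL/cmH2O.
τ = R × C = 22.48 × 0.03057 L/cmH2O = 0.6872 s.
Fraction remaining = e^(−Te/τ) = e^(−0.93/0.6872) = 0.2584; trapped volume = 535.0 × 0.2584 = 138.24 mL.
Additional alveolar pressure from trapping ≈ V_trapped / C = 138.24 / 30.571 = 4.522 cmH2O.

4.5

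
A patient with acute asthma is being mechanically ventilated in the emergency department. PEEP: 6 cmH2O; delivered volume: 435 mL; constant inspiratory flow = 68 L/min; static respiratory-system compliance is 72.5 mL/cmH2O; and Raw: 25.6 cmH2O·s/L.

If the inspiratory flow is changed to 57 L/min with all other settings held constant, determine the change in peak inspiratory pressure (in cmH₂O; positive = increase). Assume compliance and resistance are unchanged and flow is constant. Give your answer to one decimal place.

-4.7

Flow: 68 L/min ÷ 60 = 1.1333 L/s.
New flow: 57 L/min ÷ 60 = 0.95 L/s.
PIP = Vt/C + R·V̇ + PEEP (constant-flow equation of motion).
Only the resistive term changes: ΔPIP = R × ΔV̇ = 25.6 × (0.95 − 1.1333) = 25.6 × -0.1833 = -4.692 cmH2O.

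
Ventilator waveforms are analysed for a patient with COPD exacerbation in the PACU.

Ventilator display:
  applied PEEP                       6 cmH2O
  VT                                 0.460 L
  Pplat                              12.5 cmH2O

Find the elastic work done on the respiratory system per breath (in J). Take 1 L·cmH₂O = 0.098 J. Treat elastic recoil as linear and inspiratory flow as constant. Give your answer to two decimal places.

Elastic work ≈ ½ × (Pplat − PEEP) × Vt = 0.5 × (12.5 − 6) × 0.460 L = 0.5 × 6.5 × 0.460 = 1.495 L·cmH2O.
× 0.098 J/(L·cmH2O) → 0.1465 J.

0.15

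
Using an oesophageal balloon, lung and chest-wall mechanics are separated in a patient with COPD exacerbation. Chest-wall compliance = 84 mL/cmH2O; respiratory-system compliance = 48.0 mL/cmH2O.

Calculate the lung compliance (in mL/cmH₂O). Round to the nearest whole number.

112

1/CL = 1/Crs − 1/Ccw.
1/CL = 1/48.0 − 1/84 = 0.008929.
CL = 111.99 mL/cmH2O.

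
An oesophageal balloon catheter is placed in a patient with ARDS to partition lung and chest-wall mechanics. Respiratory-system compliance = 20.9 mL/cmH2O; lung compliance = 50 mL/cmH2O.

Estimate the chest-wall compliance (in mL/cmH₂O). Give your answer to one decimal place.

1/Ccw = 1/Crs − 1/CL.
1/Ccw = 1/20.9 − 1/50 = 0.02785.
Ccw = 35.907 mL/cmH2O.

35.9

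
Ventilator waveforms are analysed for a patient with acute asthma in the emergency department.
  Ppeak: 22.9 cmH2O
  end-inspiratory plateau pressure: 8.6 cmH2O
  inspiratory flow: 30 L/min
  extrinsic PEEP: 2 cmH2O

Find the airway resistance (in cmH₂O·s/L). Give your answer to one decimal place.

Flow: 30 L/min ÷ 60 = 0.5 L/s.
Raw = (PIP − Pplat) / flow = (22.9 − 8.6) / 0.5 = 14.3 / 0.5 = 28.6 cmH2O·s/L.

28.6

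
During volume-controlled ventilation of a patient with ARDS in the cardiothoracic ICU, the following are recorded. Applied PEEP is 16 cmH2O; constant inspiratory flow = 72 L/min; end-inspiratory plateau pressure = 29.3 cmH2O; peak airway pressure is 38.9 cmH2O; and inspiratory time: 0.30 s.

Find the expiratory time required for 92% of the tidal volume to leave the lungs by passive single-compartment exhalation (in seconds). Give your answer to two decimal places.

Flow: 72 L/min ÷ 60 = 1.2 L/s.
Vt = flow × Ti = 1.2 L/s × 0.30 s × 1000 mL/L = 360.0 mL.
R = (PIP − Pplat)/V̇ = (38.9 − 29.3) / 1.2 = 9.6/1.2 = 8.0 cmH2O·s/L.
C = Vt/(Pplat − PEEP) = 360.0 / (29.3 − 16) = 360.0/13.3 = 27.068 mL/cmH2O.
τ = R × C = 8.0 × 0.02707 L/cmH2O = 0.2166 s.
t = −τ·ln(1 − 0.92) = −0.2166·ln(0.08) = 0.5471 s.

0.55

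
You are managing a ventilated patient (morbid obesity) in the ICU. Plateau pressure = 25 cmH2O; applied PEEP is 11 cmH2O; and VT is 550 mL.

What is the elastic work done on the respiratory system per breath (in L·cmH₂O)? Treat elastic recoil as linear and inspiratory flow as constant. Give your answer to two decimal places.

Elastic work ≈ ½ × (Pplat − PEEP) × Vt = 0.5 × (25 − 11) × 0.550 L = 0.5 × 14.0 × 0.550 = 3.85 L·cmH2O.

3.85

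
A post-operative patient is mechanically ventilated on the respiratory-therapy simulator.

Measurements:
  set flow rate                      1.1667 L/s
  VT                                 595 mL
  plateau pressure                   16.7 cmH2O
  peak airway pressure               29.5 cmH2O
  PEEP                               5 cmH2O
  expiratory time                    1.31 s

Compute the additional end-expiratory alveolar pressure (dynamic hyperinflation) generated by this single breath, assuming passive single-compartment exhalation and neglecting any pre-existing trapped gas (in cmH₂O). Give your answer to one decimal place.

1.1

R = (PIP − Pplat)/V̇ = (29.5 − 16.7) / 1.1667 = 12.8/1.1667 = 10.971 cmH2O·s/L.
C = Vt/(Pplat − PEEP) = 595.0 / (16.7 − 5) = 595.0/11.7 = 50.855 mL/cmH2O.
τ = R × C = 10.971 × 0.05086 L/cmH2O = 0.558 s.
Fraction remaining = e^(−Te/τ) = e^(−1.31/0.558) = 0.09559; trapped volume = 595.0 × 0.09559 = 56.876 mL.
Additional alveolar pressure from trapping ≈ V_trapped / C = 56.876 / 50.855 = 1.118 cmH2O.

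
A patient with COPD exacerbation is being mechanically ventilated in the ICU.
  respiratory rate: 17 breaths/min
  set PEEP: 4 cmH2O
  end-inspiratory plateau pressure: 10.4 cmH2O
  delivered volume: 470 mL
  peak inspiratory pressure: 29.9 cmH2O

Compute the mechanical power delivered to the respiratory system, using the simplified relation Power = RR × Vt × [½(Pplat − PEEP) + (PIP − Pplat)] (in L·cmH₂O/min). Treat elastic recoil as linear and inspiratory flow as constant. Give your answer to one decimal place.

Per-breath work = Vt × [½(Pplat−PEEP) + (PIP−Pplat)] = 0.470 × [0.5×6.4 + 19.5] = 0.470 × 22.7 = 10.669 L·cmH2O.
Power = 17 × 10.669 = 181.37 L·cmH2O/min.

181.4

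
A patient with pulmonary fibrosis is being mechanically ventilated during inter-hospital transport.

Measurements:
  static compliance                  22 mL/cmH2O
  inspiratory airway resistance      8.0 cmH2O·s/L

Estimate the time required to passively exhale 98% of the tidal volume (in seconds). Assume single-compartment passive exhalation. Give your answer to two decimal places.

τ = R × C = 8.0 × 22 mL/cmH2O = 8.0 × 0.022 L/cmH2O = 0.176 s.
Exhaled fraction f = 1 − e^(−t/τ) → t = −τ·ln(1 − f) = −0.176·ln(0.02) = 0.6885 s.

0.69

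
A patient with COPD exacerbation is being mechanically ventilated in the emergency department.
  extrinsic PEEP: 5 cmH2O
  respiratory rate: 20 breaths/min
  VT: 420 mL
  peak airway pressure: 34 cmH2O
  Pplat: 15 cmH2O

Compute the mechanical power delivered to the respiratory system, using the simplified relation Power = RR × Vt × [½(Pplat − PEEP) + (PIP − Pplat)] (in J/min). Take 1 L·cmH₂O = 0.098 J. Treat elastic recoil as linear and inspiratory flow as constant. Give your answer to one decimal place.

19.8

Per-breath work = Vt × [½(Pplat−PEEP) + (PIP−Pplat)] = 0.420 × [0.5×10.0 + 19.0] = 0.420 × 24.0 = 10.08 L·cmH2O.
Power = 20 × 10.08 = 201.6 L·cmH2O/min.
× 0.098 J/(L·cmH2O) → 19.757 J/min.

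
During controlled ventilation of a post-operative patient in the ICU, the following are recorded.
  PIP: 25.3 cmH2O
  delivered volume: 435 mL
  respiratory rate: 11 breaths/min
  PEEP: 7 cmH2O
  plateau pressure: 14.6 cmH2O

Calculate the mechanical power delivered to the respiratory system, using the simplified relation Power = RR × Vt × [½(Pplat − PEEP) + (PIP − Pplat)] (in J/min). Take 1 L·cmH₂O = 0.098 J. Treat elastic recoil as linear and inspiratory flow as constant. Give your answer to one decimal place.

6.8

Per-breath work = Vt × [½(Pplat−PEEP) + (PIP−Pplat)] = 0.435 × [0.5×7.6 + 10.7] = 0.435 × 14.5 = 6.308 L·cmH2O.
Power = 11 × 6.308 = 69.388 L·cmH2O/min.
× 0.098 J/(L·cmH2O) → 6.8 J/min.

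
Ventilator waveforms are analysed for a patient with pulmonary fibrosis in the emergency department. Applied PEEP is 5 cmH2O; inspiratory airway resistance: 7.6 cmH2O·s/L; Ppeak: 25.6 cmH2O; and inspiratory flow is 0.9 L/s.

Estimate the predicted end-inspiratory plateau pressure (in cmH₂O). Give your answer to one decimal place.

18.8

Pplat = PIP − Raw × flow = 25.6 − 7.6 × 0.9 = 25.6 − 6.84 = 18.76 cmH2O.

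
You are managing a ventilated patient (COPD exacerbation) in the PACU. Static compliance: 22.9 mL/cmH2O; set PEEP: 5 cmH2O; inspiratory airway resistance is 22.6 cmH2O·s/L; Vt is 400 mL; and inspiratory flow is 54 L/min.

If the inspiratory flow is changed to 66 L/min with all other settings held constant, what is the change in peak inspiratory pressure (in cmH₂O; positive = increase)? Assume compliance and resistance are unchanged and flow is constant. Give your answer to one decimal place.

Flow: 54 L/min ÷ 60 = 0.9 L/s.
New flow: 66 L/min ÷ 60 = 1.1 L/s.
PIP = Vt/C + R·V̇ + PEEP (constant-flow equation of motion).
Only the resistive term changes: ΔPIP = R × ΔV̇ = 22.6 × (1.1 − 0.9) = 22.6 × 0.2 = 4.52 cmH2O.

4.5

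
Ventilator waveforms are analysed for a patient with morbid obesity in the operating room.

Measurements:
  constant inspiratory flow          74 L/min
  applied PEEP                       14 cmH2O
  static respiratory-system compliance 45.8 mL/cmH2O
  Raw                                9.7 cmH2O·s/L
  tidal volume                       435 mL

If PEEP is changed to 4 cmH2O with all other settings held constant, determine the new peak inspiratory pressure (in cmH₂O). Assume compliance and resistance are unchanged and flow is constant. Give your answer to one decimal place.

Flow: 74 L/min ÷ 60 = 1.2333 L/s.
PIP = Vt/C + R·V̇ + PEEP (constant-flow equation of motion).
Only the baseline term changes: ΔPIP = ΔPEEP = 4 − 14 = -10.0 cmH2O.
Original PIP = 435/45.8 + 9.7×1.2333 + 14 = 35.461 cmH2O; new PIP = 35.461 + (-10.0) = 25.461 cmH2O.

25.5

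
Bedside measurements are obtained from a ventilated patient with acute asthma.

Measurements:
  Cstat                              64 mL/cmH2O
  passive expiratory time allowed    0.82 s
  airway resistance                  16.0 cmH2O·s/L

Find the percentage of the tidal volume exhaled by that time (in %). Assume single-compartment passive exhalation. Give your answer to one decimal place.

τ = R × C = 16.0 × 64 mL/cmH2O = 16.0 × 0.064 L/cmH2O = 1.024 s.
Passive exhalation: V(t)/V₀ = e^(−t/τ) = e^(−0.82/1.024) = 0.449.
Fraction exhaled = 1 − 0.449 = 0.551 → 55.1%.

55.1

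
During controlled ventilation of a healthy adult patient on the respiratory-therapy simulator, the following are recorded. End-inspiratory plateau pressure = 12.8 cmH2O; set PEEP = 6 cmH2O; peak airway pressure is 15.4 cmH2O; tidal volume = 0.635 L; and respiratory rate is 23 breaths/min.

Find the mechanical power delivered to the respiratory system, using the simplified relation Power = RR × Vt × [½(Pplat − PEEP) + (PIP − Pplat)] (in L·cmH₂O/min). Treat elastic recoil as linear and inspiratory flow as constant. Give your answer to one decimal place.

87.6

Per-breath work = Vt × [½(Pplat−PEEP) + (PIP−Pplat)] = 0.635 × [0.5×6.8 + 2.6] = 0.635 × 6.0 = 3.81 L·cmH2O.
Power = 23 × 3.81 = 87.63 L·cmH2O/min.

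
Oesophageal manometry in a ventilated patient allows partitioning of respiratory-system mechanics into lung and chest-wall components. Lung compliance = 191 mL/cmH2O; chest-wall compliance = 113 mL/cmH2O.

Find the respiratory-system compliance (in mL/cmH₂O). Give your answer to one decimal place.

71.0

Lung and chest wall are elastances in series: 1/Crs = 1/CL + 1/Ccw.
1/Crs = 1/191 + 1/113 = 0.01409.
Crs = 70.972 mL/cmH2O.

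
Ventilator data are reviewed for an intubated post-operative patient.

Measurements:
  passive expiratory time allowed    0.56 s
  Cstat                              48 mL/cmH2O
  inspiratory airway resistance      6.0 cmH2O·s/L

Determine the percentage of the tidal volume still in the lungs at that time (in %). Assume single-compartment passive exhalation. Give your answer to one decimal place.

14.3

τ = R × C = 6.0 × 48 mL/cmH2O = 6.0 × 0.048 L/cmH2O = 0.288 s.
Passive exhalation: V(t)/V₀ = e^(−t/τ) = e^(−0.56/0.288) = 0.1431.
Fraction remaining = 0.1431 → 14.31%.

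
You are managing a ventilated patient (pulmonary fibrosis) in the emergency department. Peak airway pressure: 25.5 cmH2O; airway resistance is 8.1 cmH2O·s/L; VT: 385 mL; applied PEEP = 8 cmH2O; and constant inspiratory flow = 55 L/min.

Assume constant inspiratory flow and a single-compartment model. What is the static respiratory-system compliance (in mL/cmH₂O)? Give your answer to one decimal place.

38.2

Flow: 55 L/min ÷ 60 = 0.9167 L/s.
Equation of motion (constant flow): PIP = Vt/C + R·V̇ + PEEP.
Vt/C = PIP − R·V̇ − PEEP = 25.5 − 8.1×0.9167 − 8 = 25.5 − 7.425 − 8 = 10.075 cmH2O.
C = Vt / 10.075 = 385 / 10.075 = 38.213 mL/cmH2O.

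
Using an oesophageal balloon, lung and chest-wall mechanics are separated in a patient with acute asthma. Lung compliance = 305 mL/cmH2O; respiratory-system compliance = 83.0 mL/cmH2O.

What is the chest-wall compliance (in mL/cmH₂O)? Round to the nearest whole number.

1/Ccw = 1/Crs − 1/CL.
1/Ccw = 1/83.0 − 1/305 = 0.00877.
Ccw = 114.03 mL/cmH2O.

114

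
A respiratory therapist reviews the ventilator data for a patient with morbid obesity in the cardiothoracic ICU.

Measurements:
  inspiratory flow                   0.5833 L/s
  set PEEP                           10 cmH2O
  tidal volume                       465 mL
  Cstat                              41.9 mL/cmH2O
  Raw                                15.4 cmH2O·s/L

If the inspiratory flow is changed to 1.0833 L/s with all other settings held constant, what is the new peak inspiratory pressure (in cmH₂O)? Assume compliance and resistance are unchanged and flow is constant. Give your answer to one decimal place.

37.8

PIP = Vt/C + R·V̇ + PEEP (constant-flow equation of motion).
Only the resistive term changes: ΔPIP = R × ΔV̇ = 15.4 × (1.0833 − 0.5833) = 15.4 × 0.5 = 7.7 cmH2O.
Original PIP = 465/41.9 + 15.4×0.5833 + 10 = 30.081 cmH2O; new PIP = 30.081 + (7.7) = 37.781 cmH2O.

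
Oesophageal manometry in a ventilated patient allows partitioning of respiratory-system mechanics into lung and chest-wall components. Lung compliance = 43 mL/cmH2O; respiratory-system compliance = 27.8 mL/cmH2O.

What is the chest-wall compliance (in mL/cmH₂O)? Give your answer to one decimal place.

1/Ccw = 1/Crs − 1/CL.
1/Ccw = 1/27.8 − 1/43 = 0.01272.
Ccw = 78.616 mL/cmH2O.

78.6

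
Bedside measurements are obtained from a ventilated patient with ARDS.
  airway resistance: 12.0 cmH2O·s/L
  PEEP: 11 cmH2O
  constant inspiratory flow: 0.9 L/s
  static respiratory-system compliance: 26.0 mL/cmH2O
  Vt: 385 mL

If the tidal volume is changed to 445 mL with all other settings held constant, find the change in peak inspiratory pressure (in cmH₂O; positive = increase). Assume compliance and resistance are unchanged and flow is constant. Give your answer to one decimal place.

2.3

PIP = Vt/C + R·V̇ + PEEP (constant-flow equation of motion).
Only the elastic term changes: ΔPIP = ΔVt / C = (445 − 385) / 26.0 = 2.308 cmH2O.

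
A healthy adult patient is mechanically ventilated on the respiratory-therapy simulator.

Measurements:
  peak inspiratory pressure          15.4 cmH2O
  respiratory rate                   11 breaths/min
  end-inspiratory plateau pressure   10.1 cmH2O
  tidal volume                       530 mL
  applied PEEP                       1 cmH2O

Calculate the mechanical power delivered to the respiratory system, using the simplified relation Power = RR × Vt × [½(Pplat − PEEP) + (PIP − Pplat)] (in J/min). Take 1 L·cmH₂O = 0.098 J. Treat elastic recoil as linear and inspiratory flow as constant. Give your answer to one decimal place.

5.6

Per-breath work = Vt × [½(Pplat−PEEP) + (PIP−Pplat)] = 0.530 × [0.5×9.1 + 5.3] = 0.530 × 9.85 = 5.221 L·cmH2O.
Power = 11 × 5.221 = 57.431 L·cmH2O/min.
× 0.098 J/(L·cmH2O) → 5.628 J/min.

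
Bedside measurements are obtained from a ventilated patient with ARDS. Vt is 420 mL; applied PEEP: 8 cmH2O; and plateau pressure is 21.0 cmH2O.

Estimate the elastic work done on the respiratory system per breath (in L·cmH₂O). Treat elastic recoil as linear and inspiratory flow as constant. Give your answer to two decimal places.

Elastic work ≈ ½ × (Pplat − PEEP) × Vt = 0.5 × (21.0 − 8) × 0.420 L = 0.5 × 13.0 × 0.420 = 2.73 L·cmH2O.

2.73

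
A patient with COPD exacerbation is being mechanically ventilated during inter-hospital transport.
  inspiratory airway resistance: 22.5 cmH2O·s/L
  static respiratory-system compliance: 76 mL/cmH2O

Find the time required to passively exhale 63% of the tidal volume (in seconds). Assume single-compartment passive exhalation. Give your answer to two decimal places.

τ = R × C = 22.5 × 76 mL/cmH2O = 22.5 × 0.076 L/cmH2O = 1.71 s.
Exhaled fraction f = 1 − e^(−t/τ) → t = −τ·ln(1 − f) = −1.71·ln(0.37) = 1.7 s.

1.70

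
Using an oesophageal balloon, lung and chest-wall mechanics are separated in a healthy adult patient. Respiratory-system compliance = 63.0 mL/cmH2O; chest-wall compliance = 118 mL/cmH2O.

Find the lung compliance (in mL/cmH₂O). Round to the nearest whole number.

1/CL = 1/Crs − 1/Ccw.
1/CL = 1/63.0 − 1/118 = 0.007398.
CL = 135.17 mL/cmH2O.

135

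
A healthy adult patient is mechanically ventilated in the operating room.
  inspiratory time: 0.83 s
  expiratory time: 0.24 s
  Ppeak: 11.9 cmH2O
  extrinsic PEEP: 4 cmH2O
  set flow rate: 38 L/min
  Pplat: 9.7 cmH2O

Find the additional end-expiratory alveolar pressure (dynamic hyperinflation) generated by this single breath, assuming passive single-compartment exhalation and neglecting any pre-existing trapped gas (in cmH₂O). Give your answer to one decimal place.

Flow: 38 L/min ÷ 60 = 0.6333 L/s.
Vt = flow × Ti = 0.6333 L/s × 0.83 s × 1000 mL/L = 525.64 mL.
R = (PIP − Pplat)/V̇ = (11.9 − 9.7) / 0.6333 = 2.2/0.6333 = 3.474 cmH2O·s/L.
C = Vt/(Pplat − PEEP) = 525.64 / (9.7 − 4) = 525.64/5.7 = 92.218 mL/cmH2O.
τ = R × C = 3.474 × 0.09222 L/cmH2O = 0.3204 s.
Fraction remaining = e^(−Te/τ) = e^(−0.24/0.3204) = 0.4728; trapped volume = 525.64 × 0.4728 = 248.52 mL.
Additional alveolar pressure from trapping ≈ V_trapped / C = 248.52 / 92.218 = 2.695 cmH2O.

2.7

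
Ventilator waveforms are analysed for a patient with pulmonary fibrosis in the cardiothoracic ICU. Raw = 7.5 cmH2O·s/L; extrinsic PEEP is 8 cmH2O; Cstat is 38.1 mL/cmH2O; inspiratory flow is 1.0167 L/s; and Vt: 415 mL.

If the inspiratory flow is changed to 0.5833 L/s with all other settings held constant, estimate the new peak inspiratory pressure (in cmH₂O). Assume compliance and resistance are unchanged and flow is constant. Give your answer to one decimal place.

23.3

PIP = Vt/C + R·V̇ + PEEP (constant-flow equation of motion).
Only the resistive term changes: ΔPIP = R × ΔV̇ = 7.5 × (0.5833 − 1.0167) = 7.5 × -0.4334 = -3.251 cmH2O.
Original PIP = 415/38.1 + 7.5×1.0167 + 8 = 26.518 cmH2O; new PIP = 26.518 + (-3.251) = 23.267 cmH2O.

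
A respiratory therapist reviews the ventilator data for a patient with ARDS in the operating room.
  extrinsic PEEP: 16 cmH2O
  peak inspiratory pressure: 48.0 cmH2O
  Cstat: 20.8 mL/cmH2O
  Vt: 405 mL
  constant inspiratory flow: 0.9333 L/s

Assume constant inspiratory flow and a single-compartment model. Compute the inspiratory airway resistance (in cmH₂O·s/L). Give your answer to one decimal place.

Equation of motion (constant flow): PIP = Vt/C + R·V̇ + PEEP.
R·V̇ = PIP − Vt/C − PEEP = 48.0 − 405/20.8 − 16 = 48.0 − 19.471 − 16 = 12.529 cmH2O.
R = 12.529 / 0.9333 = 13.424 cmH2O·s/L.

13.4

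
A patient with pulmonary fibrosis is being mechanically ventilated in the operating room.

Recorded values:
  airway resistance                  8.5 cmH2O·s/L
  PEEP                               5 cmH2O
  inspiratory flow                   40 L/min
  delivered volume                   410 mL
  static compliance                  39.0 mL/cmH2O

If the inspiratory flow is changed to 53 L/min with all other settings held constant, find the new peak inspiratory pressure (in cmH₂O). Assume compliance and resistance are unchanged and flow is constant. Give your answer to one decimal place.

23.0

Flow: 40 L/min ÷ 60 = 0.6667 L/s.
New flow: 53 L/min ÷ 60 = 0.8833 L/s.
PIP = Vt/C + R·V̇ + PEEP (constant-flow equation of motion).
Only the resistive term changes: ΔPIP = R × ΔV̇ = 8.5 × (0.8833 − 0.6667) = 8.5 × 0.2166 = 1.841 cmH2O.
Original PIP = 410/39.0 + 8.5×0.6667 + 5 = 21.18 cmH2O; new PIP = 21.18 + (1.841) = 23.021 cmH2O.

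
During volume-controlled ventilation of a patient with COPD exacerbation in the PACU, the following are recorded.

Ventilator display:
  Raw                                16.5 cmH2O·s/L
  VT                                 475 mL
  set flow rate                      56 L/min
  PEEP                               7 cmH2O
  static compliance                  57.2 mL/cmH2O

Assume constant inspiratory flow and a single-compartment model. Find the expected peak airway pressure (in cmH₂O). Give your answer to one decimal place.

30.7

Flow: 56 L/min ÷ 60 = 0.9333 L/s.
Equation of motion (constant flow): PIP = Vt/C + R·V̇ + PEEP.
PIP = 475/57.2 + 16.5×0.9333 + 7 = 8.304 + 15.399 + 7 = 30.703 cmH2O.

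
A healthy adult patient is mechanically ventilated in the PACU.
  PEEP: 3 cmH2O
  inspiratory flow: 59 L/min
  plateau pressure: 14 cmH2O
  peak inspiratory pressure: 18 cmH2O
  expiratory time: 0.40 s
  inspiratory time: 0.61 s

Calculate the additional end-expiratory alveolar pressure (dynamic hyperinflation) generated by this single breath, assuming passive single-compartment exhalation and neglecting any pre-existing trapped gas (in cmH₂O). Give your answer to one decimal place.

1.8

Flow: 59 L/min ÷ 60 = 0.9833 L/s.
Vt = flow × Ti = 0.9833 L/s × 0.61 s × 1000 mL/L = 599.81 mL.
R = (PIP − Pplat)/V̇ = (18 − 14) / 0.9833 = 4.0/0.9833 = 4.068 cmH2O·s/L.
C = Vt/(Pplat − PEEP) = 599.81 / (14 − 3) = 599.81/11.0 = 54.528 mL/cmH2O.
τ = R × C = 4.068 × 0.05453 L/cmH2O = 0.2218 s.
Fraction remaining = e^(−Te/τ) = e^(−0.40/0.2218) = 0.1647; trapped volume = 599.81 × 0.1647 = 98.789 mL.
Additional alveolar pressure from trapping ≈ V_trapped / C = 98.789 / 54.528 = 1.812 cmH2O.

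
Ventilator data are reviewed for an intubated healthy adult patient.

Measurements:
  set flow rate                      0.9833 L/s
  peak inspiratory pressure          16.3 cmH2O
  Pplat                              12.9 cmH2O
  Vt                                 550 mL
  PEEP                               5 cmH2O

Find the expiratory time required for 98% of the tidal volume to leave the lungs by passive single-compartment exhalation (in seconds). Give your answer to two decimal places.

R = (PIP − Pplat)/V̇ = (16.3 − 12.9) / 0.9833 = 3.4/0.9833 = 3.458 cmH2O·s/L.
C = Vt/(Pplat − PEEP) = 550.0 / (12.9 − 5) = 550.0/7.9 = 69.62 mL/cmH2O.
τ = R × C = 3.458 × 0.06962 L/cmH2O = 0.2407 s.
t = −τ·ln(1 − 0.98) = −0.2407·ln(0.02) = 0.9416 s.

0.94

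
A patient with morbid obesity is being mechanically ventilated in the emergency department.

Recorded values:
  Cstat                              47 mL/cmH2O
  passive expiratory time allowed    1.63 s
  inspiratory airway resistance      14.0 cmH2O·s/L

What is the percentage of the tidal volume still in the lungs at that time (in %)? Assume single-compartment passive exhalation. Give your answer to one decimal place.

8.4

τ = R × C = 14.0 × 47 mL/cmH2O = 14.0 × 0.047 L/cmH2O = 0.658 s.
Passive exhalation: V(t)/V₀ = e^(−t/τ) = e^(−1.63/0.658) = 0.08398.
Fraction remaining = 0.08398 → 8.398%.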